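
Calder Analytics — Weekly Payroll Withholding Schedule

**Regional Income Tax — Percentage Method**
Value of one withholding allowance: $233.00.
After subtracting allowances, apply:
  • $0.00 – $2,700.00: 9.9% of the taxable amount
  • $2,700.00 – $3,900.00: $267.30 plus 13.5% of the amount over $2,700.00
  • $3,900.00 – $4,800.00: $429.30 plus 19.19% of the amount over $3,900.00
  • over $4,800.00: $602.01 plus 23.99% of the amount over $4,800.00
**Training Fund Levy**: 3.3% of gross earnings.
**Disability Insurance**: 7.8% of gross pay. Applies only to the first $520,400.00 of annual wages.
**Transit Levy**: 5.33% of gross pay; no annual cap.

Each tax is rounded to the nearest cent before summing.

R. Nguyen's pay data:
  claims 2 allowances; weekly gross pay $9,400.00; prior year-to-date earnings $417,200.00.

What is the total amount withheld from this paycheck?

Regional Income Tax: taxable = $9,400.00 − 2×$233.00 = $8,934.00
  $602.01 + 23.99% × ($8,934.00 − $4,800.00) = $602.01 + 23.99% × $4,134.00 = $1,593.76
Training Fund Levy: 3.3% × $9,400.00 = $310.20
Disability Insurance: 7.8% × $9,400.00 = $733.20
Transit Levy: 5.33% × $9,400.00 = $501.02
Total: $1,593.76 + $310.20 + $733.20 + $501.02 = $3,138.18

$3,138.18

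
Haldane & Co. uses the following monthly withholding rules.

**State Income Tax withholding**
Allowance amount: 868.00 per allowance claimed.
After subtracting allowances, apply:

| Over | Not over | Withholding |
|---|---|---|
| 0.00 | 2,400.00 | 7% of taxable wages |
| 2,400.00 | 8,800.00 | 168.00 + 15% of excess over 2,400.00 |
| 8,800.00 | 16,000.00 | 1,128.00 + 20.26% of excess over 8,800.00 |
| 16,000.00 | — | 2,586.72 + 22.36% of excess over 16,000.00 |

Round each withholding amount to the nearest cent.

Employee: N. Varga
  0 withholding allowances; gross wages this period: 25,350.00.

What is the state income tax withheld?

State Income Tax: taxable = 25,350.00
  2,586.72 + 22.36% × (25,350.00 − 16,000.00) = 2,586.72 + 22.36% × 9,350.00 = 4,677.38

4,677.38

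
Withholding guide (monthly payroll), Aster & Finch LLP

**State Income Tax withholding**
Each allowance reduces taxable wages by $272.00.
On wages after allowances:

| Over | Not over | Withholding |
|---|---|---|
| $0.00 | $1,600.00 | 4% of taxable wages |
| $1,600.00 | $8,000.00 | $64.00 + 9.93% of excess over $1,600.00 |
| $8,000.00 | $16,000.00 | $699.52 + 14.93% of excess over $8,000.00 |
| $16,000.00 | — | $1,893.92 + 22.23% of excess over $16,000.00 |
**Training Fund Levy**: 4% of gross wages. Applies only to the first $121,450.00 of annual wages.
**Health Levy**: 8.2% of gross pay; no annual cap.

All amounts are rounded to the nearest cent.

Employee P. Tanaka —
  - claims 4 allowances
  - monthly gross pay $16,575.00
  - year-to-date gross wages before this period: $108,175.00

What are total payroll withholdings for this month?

$3,707.48

State Income Tax: taxable = $16,575.00 − 4×$272.00 = $15,487.00
  $699.52 + 14.93% × ($15,487.00 − $8,000.00) = $699.52 + 14.93% × $7,487.00 = $1,817.33
Training Fund Levy: cap $121,450.00 − YTD $108,175.00 = $13,275.00 subject; 4% × $13,275.00 = $531.00
Health Levy: 8.2% × $16,575.00 = $1,359.15
Total: $1,817.33 + $531.00 + $1,359.15 = $3,707.48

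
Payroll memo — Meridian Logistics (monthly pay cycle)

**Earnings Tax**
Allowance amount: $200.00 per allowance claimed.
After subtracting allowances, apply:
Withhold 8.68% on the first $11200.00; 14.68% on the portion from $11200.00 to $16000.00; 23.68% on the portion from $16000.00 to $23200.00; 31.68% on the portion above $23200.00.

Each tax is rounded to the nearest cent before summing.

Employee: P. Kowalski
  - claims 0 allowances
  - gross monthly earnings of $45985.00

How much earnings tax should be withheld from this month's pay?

$10600.05

Earnings Tax: taxable = $45985.00
  $3381.76 + 31.68% × ($45985.00 − $23200.00) = $3381.76 + 31.68% × $22785.00 = $10600.05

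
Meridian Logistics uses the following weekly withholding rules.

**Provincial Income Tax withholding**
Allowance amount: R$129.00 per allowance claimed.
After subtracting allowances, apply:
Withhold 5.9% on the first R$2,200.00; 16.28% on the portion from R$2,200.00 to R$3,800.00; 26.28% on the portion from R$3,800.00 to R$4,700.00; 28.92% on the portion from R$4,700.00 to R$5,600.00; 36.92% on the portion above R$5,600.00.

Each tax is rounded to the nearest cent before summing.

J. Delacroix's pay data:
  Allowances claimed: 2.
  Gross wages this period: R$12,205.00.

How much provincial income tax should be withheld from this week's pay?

R$3,230.39

Provincial Income Tax: taxable = R$12,205.00 − 2×R$129.00 = R$11,947.00
  R$887.08 + 36.92% × (R$11,947.00 − R$5,600.00) = R$887.08 + 36.92% × R$6,347.00 = R$3,230.39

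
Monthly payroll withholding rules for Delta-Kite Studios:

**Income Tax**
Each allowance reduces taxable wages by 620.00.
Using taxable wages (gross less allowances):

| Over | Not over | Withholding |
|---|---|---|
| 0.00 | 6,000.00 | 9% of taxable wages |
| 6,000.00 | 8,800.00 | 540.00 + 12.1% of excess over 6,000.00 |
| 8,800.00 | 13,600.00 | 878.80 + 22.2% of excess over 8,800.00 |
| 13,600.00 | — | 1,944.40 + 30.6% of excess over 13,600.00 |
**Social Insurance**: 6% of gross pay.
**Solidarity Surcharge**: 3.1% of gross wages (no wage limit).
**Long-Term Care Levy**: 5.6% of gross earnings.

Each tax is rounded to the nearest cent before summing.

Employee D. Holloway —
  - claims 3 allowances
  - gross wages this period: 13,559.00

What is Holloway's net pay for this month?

10,043.45

Income Tax: taxable = 13,559.00 − 3×620.00 = 11,699.00
  878.80 + 22.2% × (11,699.00 − 8,800.00) = 878.80 + 22.2% × 2,899.00 = 1,522.38
Social Insurance: 6% × 13,559.00 = 813.54
Solidarity Surcharge: 3.1% × 13,559.00 = 420.33
Long-Term Care Levy: 5.6% × 13,559.00 = 759.30
Total withheld: 1,522.38 + 813.54 + 420.33 + 759.30 = 3,515.55
Net pay: 13,559.00 − 3,515.55 = 10,043.45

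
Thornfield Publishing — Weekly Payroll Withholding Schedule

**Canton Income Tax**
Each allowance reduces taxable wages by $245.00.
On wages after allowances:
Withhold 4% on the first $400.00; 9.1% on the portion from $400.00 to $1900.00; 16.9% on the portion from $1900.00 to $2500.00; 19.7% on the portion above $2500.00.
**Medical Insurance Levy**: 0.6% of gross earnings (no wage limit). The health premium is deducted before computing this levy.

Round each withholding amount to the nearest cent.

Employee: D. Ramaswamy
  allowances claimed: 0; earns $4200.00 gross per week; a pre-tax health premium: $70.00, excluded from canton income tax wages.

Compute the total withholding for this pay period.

$599.79

Canton Income Tax: taxable = $4200.00 − $70.00 = $4130.00
  $253.90 + 19.7% × ($4130.00 − $2500.00) = $253.90 + 19.7% × $1630.00 = $575.01
Medical Insurance Levy: 0.6% × $4130.00 = $24.78
Total: $575.01 + $24.78 = $599.79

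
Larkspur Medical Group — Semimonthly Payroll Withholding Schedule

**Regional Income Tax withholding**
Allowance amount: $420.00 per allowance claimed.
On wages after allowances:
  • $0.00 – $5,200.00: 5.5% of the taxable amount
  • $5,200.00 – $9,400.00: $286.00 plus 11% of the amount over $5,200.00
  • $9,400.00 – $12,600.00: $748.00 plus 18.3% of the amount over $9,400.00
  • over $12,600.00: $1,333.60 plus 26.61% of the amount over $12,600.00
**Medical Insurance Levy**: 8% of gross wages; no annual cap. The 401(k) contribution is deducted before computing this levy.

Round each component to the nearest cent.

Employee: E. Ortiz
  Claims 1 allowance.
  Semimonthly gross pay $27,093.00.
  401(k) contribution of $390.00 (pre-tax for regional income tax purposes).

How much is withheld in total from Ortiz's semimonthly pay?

$7,110.89

Regional Income Tax: taxable = $27,093.00 − $390.00 − 1×$420.00 = $26,283.00
  $1,333.60 + 26.61% × ($26,283.00 − $12,600.00) = $1,333.60 + 26.61% × $13,683.00 = $4,974.65
Medical Insurance Levy: 8% × $26,703.00 = $2,136.24
Total: $4,974.65 + $2,136.24 = $7,110.89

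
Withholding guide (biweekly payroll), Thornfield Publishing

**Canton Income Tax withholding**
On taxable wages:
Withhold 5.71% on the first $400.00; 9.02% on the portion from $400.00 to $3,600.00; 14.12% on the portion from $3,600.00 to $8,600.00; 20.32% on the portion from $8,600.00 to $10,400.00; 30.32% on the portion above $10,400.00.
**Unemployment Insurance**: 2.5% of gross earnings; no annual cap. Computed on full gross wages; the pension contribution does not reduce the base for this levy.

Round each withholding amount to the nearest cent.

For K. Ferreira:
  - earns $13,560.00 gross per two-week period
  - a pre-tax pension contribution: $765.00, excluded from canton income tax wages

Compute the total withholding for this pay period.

$2,448.40

Canton Income Tax: taxable = $13,560.00 − $765.00 = $12,795.00
  $1,383.24 + 30.32% × ($12,795.00 − $10,400.00) = $1,383.24 + 30.32% × $2,395.00 = $2,109.40
Unemployment Insurance: 2.5% × $13,560.00 = $339.00
Total: $2,109.40 + $339.00 = $2,448.40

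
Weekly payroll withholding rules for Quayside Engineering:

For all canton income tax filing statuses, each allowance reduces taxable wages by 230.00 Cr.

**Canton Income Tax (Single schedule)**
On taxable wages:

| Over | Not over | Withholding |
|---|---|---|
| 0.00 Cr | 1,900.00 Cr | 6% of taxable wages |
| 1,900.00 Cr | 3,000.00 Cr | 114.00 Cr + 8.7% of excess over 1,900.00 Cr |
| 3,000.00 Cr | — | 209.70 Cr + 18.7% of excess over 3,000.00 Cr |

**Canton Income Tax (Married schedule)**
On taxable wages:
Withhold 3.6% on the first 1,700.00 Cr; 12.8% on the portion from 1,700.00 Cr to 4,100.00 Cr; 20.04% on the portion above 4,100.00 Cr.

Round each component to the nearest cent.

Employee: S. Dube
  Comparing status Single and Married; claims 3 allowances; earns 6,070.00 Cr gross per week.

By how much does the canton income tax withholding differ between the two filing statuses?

Canton Income Tax (Single): taxable = 6,070.00 Cr − 3×230.00 Cr = 5,380.00 Cr
  209.70 Cr + 18.7% × (5,380.00 Cr − 3,000.00 Cr) = 209.70 Cr + 18.7% × 2,380.00 Cr = 654.76 Cr
Canton Income Tax (Married): taxable = 6,070.00 Cr − 3×230.00 Cr = 5,380.00 Cr
  368.40 Cr + 20.04% × (5,380.00 Cr − 4,100.00 Cr) = 368.40 Cr + 20.04% × 1,280.00 Cr = 624.91 Cr
Difference: |654.76 Cr − 624.91 Cr| = 29.85 Cr (higher under Single)

29.85 Cr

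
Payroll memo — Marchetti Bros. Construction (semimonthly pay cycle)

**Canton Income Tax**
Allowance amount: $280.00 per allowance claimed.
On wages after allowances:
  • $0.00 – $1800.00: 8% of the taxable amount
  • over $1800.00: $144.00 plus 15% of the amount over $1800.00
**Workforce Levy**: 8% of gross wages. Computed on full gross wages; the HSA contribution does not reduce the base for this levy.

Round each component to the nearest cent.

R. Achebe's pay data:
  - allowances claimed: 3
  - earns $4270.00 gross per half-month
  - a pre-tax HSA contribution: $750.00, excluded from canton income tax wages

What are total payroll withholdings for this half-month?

$617.60

Canton Income Tax: taxable = $4270.00 − $750.00 − 3×$280.00 = $2680.00
  $144.00 + 15% × ($2680.00 − $1800.00) = $144.00 + 15% × $880.00 = $276.00
Workforce Levy: 8% × $4270.00 = $341.60
Total: $276.00 + $341.60 = $617.60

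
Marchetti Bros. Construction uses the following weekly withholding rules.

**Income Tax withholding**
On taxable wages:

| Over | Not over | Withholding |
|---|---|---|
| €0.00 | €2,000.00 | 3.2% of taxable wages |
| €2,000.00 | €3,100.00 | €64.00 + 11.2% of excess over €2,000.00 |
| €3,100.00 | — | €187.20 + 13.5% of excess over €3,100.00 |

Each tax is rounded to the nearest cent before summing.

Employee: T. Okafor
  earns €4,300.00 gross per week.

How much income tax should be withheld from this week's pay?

Income Tax: taxable = €4,300.00
  €187.20 + 13.5% × (€4,300.00 − €3,100.00) = €187.20 + 13.5% × €1,200.00 = €349.20

€349.20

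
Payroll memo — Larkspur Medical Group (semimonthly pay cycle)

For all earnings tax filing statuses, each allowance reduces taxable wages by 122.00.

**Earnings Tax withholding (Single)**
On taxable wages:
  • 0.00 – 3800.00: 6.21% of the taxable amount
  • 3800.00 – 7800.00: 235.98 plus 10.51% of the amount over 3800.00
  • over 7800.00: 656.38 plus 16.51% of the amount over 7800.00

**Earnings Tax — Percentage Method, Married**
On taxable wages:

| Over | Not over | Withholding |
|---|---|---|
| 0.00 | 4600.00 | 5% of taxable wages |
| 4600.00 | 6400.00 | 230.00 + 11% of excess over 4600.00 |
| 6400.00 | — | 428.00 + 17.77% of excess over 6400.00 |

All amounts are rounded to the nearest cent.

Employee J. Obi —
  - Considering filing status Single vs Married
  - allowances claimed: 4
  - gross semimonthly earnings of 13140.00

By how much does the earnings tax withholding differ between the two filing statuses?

81.53

Earnings Tax (Single): taxable = 13140.00 − 4×122.00 = 12652.00
  656.38 + 16.51% × (12652.00 − 7800.00) = 656.38 + 16.51% × 4852.00 = 1457.45
Earnings Tax (Married): taxable = 13140.00 − 4×122.00 = 12652.00
  428.00 + 17.77% × (12652.00 − 6400.00) = 428.00 + 17.77% × 6252.00 = 1538.98
Difference: |1457.45 − 1538.98| = 81.53 (higher under Married)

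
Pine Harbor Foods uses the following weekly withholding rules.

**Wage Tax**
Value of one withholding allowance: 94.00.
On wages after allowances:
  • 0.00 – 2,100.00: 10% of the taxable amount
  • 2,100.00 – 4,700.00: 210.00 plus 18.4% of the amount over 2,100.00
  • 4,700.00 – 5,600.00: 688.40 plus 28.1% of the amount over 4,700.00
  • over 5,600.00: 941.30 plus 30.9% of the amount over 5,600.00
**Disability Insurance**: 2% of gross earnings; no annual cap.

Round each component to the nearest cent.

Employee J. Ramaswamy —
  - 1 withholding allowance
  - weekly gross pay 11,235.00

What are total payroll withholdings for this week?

Wage Tax: taxable = 11,235.00 − 1×94.00 = 11,141.00
  941.30 + 30.9% × (11,141.00 − 5,600.00) = 941.30 + 30.9% × 5,541.00 = 2,653.47
Disability Insurance: 2% × 11,235.00 = 224.70
Total: 2,653.47 + 224.70 = 2,878.17

2,878.17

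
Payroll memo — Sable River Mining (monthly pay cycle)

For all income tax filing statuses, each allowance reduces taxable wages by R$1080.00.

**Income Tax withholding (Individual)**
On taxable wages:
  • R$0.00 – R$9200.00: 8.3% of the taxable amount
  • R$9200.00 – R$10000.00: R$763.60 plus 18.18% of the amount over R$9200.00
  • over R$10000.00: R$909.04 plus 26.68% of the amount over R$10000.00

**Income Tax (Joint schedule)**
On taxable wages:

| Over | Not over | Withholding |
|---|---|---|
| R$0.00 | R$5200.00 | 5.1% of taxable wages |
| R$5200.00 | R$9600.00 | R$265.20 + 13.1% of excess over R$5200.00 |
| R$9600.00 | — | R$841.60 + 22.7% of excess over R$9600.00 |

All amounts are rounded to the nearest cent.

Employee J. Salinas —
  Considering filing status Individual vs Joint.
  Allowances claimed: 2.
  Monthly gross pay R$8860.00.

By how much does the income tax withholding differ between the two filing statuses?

R$94.40

Income Tax (Individual): taxable = R$8860.00 − 2×R$1080.00 = R$6700.00
  8.3% × R$6700.00 = R$556.10
Income Tax (Joint): taxable = R$8860.00 − 2×R$1080.00 = R$6700.00
  R$265.20 + 13.1% × (R$6700.00 − R$5200.00) = R$265.20 + 13.1% × R$1500.00 = R$461.70
Difference: |R$556.10 − R$461.70| = R$94.40 (higher under Individual)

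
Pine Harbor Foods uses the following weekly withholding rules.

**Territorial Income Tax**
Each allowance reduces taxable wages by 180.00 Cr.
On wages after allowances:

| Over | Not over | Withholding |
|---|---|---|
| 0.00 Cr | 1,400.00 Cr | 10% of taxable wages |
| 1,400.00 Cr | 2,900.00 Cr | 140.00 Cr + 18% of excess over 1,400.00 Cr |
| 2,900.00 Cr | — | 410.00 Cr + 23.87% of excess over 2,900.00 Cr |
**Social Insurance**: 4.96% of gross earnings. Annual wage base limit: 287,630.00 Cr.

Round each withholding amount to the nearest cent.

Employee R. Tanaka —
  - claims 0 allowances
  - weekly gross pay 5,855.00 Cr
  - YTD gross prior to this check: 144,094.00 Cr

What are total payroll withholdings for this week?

Territorial Income Tax: taxable = 5,855.00 Cr
  410.00 Cr + 23.87% × (5,855.00 Cr − 2,900.00 Cr) = 410.00 Cr + 23.87% × 2,955.00 Cr = 1,115.36 Cr
Social Insurance: 4.96% × 5,855.00 Cr = 290.41 Cr
Total: 1,115.36 Cr + 290.41 Cr = 1,405.77 Cr

1,405.77 Cr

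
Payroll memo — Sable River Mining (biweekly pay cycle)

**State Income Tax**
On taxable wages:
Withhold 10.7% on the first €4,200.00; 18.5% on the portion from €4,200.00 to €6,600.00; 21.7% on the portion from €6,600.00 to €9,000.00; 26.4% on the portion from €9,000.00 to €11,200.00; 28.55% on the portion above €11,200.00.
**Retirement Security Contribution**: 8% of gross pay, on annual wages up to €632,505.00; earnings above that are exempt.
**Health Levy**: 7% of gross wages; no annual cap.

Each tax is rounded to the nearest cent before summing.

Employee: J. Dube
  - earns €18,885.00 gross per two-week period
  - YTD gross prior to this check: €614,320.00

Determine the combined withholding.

State Income Tax: taxable = €18,885.00
  €1,995.00 + 28.55% × (€18,885.00 − €11,200.00) = €1,995.00 + 28.55% × €7,685.00 = €4,189.07
Retirement Security Contribution: cap €632,505.00 − YTD €614,320.00 = €18,185.00 subject; 8% × €18,185.00 = €1,454.80
Health Levy: 7% × €18,885.00 = €1,321.95
Total: €4,189.07 + €1,454.80 + €1,321.95 = €6,965.82

€6,965.82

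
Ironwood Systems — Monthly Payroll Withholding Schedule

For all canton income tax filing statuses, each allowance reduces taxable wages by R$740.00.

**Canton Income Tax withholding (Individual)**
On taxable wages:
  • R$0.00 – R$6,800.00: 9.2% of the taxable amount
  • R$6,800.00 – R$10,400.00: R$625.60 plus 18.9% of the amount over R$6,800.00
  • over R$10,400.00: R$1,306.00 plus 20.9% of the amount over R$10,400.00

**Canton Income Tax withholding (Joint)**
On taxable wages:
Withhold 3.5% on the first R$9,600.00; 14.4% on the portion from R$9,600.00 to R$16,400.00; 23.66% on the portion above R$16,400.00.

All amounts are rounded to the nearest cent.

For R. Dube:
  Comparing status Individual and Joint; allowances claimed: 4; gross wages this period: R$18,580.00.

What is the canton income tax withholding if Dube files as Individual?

Canton Income Tax (Individual): taxable = R$18,580.00 − 4×R$740.00 = R$15,620.00
  R$1,306.00 + 20.9% × (R$15,620.00 − R$10,400.00) = R$1,306.00 + 20.9% × R$5,220.00 = R$2,396.98

R$2,396.98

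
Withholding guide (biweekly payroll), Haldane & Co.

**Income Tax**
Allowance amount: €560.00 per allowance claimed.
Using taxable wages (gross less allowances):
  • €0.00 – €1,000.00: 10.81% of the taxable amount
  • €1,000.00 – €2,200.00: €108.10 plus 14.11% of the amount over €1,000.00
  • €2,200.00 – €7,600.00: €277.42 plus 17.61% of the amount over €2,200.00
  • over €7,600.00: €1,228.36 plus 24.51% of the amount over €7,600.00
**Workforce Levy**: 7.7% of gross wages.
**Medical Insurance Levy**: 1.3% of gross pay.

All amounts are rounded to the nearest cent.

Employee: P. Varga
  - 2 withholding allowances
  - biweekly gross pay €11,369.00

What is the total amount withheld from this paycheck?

Income Tax: taxable = €11,369.00 − 2×€560.00 = €10,249.00
  €1,228.36 + 24.51% × (€10,249.00 − €7,600.00) = €1,228.36 + 24.51% × €2,649.00 = €1,877.63
Workforce Levy: 7.7% × €11,369.00 = €875.41
Medical Insurance Levy: 1.3% × €11,369.00 = €147.80
Total: €1,877.63 + €875.41 + €147.80 = €2,900.84

€2,900.84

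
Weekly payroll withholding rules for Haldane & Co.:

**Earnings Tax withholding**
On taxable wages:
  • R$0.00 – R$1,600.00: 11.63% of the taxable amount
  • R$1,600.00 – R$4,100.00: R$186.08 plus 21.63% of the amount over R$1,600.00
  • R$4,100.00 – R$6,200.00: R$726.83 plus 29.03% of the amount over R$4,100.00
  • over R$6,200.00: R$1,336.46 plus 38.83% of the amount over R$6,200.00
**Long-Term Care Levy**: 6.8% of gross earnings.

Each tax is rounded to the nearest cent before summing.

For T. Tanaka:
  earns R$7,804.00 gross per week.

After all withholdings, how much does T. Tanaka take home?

R$5,314.04

Earnings Tax: taxable = R$7,804.00
  R$1,336.46 + 38.83% × (R$7,804.00 − R$6,200.00) = R$1,336.46 + 38.83% × R$1,604.00 = R$1,959.29
Long-Term Care Levy: 6.8% × R$7,804.00 = R$530.67
Total withheld: R$1,959.29 + R$530.67 = R$2,489.96
Net pay: R$7,804.00 − R$2,489.96 = R$5,314.04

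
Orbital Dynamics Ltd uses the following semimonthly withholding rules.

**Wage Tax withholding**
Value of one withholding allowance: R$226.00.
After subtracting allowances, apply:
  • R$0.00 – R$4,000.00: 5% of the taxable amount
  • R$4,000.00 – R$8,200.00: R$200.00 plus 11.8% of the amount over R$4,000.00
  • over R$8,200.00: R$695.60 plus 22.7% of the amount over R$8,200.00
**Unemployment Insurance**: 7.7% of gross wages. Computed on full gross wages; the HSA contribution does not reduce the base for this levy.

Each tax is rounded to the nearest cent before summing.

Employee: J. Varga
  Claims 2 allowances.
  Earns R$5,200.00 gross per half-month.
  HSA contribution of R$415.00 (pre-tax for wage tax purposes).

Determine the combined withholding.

R$639.69

Wage Tax: taxable = R$5,200.00 − R$415.00 − 2×R$226.00 = R$4,333.00
  R$200.00 + 11.8% × (R$4,333.00 − R$4,000.00) = R$200.00 + 11.8% × R$333.00 = R$239.29
Unemployment Insurance: 7.7% × R$5,200.00 = R$400.40
Total: R$239.29 + R$400.40 = R$639.69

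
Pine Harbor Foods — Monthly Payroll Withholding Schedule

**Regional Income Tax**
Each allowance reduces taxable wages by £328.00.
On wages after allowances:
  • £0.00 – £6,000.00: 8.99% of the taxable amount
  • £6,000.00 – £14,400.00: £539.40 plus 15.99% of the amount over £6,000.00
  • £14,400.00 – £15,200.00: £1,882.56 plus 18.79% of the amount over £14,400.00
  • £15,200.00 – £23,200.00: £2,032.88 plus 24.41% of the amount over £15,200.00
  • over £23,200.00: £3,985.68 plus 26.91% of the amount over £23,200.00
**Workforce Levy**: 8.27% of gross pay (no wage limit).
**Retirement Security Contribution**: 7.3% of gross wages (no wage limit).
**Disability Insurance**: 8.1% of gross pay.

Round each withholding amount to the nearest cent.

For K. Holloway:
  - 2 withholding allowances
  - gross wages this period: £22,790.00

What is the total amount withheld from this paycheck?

Regional Income Tax: taxable = £22,790.00 − 2×£328.00 = £22,134.00
  £2,032.88 + 24.41% × (£22,134.00 − £15,200.00) = £2,032.88 + 24.41% × £6,934.00 = £3,725.47
Workforce Levy: 8.27% × £22,790.00 = £1,884.73
Retirement Security Contribution: 7.3% × £22,790.00 = £1,663.67
Disability Insurance: 8.1% × £22,790.00 = £1,845.99
Total: £3,725.47 + £1,884.73 + £1,663.67 + £1,845.99 = £9,119.86

£9,119.86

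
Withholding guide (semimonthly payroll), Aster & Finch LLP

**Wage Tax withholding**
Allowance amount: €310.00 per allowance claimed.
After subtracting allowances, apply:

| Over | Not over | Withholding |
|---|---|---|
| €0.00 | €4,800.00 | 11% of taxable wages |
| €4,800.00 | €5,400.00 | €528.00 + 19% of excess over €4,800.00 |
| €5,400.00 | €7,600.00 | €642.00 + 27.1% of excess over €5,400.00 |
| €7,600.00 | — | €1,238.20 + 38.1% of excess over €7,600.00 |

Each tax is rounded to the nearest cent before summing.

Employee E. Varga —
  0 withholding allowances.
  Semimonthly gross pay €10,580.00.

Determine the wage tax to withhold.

Wage Tax: taxable = €10,580.00
  €1,238.20 + 38.1% × (€10,580.00 − €7,600.00) = €1,238.20 + 38.1% × €2,980.00 = €2,373.58

€2,373.58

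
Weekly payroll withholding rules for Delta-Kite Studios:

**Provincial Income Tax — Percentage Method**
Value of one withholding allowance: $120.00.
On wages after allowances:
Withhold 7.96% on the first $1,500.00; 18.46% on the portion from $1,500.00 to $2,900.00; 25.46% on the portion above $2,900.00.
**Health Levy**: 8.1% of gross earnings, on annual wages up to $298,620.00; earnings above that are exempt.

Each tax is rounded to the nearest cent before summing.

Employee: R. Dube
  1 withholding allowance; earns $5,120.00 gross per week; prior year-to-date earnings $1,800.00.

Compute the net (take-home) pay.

$3,792.78

Provincial Income Tax: taxable = $5,120.00 − 1×$120.00 = $5,000.00
  $377.84 + 25.46% × ($5,000.00 − $2,900.00) = $377.84 + 25.46% × $2,100.00 = $912.50
Health Levy: 8.1% × $5,120.00 = $414.72
Total withheld: $912.50 + $414.72 = $1,327.22
Net pay: $5,120.00 − $1,327.22 = $3,792.78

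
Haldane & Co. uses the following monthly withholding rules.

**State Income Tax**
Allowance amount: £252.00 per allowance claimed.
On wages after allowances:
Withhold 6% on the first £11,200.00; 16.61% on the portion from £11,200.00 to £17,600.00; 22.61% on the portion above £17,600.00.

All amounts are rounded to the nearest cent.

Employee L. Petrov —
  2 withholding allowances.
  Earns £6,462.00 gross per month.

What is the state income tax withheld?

£357.48

State Income Tax: taxable = £6,462.00 − 2×£252.00 = £5,958.00
  6% × £5,958.00 = £357.48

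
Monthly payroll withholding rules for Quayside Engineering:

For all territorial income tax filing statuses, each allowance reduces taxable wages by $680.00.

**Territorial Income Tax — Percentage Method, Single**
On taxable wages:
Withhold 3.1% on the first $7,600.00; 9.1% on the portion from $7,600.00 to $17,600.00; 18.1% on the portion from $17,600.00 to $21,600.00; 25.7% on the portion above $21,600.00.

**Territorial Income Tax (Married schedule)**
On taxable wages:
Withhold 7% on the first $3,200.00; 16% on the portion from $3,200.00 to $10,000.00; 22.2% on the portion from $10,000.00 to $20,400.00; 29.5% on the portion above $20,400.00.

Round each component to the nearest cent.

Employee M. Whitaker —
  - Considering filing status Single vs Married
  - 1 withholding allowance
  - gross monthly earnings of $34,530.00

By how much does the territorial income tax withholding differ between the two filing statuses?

Territorial Income Tax (Single): taxable = $34,530.00 − 1×$680.00 = $33,850.00
  $1,869.60 + 25.7% × ($33,850.00 − $21,600.00) = $1,869.60 + 25.7% × $12,250.00 = $5,017.85
Territorial Income Tax (Married): taxable = $34,530.00 − 1×$680.00 = $33,850.00
  $3,620.80 + 29.5% × ($33,850.00 − $20,400.00) = $3,620.80 + 29.5% × $13,450.00 = $7,588.55
Difference: |$5,017.85 − $7,588.55| = $2,570.70 (higher under Married)

$2,570.70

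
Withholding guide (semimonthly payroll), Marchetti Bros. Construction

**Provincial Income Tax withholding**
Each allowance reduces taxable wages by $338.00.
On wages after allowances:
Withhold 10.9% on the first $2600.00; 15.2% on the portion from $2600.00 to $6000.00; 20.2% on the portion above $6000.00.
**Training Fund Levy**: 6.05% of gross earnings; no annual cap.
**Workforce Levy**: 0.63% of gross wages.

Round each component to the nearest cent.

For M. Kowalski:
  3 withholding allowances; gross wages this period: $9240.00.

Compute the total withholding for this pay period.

$1867.08

Provincial Income Tax: taxable = $9240.00 − 3×$338.00 = $8226.00
  $800.20 + 20.2% × ($8226.00 − $6000.00) = $800.20 + 20.2% × $2226.00 = $1249.85
Training Fund Levy: 6.05% × $9240.00 = $559.02
Workforce Levy: 0.63% × $9240.00 = $58.21
Total: $1249.85 + $559.02 + $58.21 = $1867.08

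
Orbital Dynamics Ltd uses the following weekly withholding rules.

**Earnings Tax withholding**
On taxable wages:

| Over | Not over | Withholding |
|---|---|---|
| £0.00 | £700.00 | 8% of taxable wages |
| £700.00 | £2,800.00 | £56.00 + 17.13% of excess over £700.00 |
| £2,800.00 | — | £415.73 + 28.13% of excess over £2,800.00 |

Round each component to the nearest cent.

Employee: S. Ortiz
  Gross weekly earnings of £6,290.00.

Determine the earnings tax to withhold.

Earnings Tax: taxable = £6,290.00
  £415.73 + 28.13% × (£6,290.00 − £2,800.00) = £415.73 + 28.13% × £3,490.00 = £1,397.47

£1,397.47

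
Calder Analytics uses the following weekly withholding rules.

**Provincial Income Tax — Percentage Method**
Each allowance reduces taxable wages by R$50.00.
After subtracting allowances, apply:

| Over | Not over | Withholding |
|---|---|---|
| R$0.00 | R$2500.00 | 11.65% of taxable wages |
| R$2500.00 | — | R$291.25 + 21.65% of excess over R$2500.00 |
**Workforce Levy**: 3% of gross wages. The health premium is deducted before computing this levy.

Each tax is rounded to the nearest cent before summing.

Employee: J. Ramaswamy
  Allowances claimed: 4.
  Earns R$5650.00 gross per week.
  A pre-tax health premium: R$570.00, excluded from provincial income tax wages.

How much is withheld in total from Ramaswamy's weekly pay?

Provincial Income Tax: taxable = R$5650.00 − R$570.00 − 4×R$50.00 = R$4880.00
  R$291.25 + 21.65% × (R$4880.00 − R$2500.00) = R$291.25 + 21.65% × R$2380.00 = R$806.52
Workforce Levy: 3% × R$5080.00 = R$152.40
Total: R$806.52 + R$152.40 = R$958.92

R$958.92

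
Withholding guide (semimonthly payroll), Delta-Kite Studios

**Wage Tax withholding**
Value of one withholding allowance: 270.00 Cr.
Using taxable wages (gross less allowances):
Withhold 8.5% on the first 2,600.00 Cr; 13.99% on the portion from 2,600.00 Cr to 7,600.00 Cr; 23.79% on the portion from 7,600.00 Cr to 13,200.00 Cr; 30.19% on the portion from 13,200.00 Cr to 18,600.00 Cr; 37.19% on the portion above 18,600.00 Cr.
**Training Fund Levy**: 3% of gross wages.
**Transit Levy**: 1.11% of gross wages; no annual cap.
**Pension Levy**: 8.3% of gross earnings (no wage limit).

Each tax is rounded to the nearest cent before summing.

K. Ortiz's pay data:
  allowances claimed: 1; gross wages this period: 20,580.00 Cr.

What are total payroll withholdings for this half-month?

Wage Tax: taxable = 20,580.00 Cr − 1×270.00 Cr = 20,310.00 Cr
  3,883.00 Cr + 37.19% × (20,310.00 Cr − 18,600.00 Cr) = 3,883.00 Cr + 37.19% × 1,710.00 Cr = 4,518.95 Cr
Training Fund Levy: 3% × 20,580.00 Cr = 617.40 Cr
Transit Levy: 1.11% × 20,580.00 Cr = 228.44 Cr
Pension Levy: 8.3% × 20,580.00 Cr = 1,708.14 Cr
Total: 4,518.95 Cr + 617.40 Cr + 228.44 Cr + 1,708.14 Cr = 7,072.93 Cr

7,072.93 Cr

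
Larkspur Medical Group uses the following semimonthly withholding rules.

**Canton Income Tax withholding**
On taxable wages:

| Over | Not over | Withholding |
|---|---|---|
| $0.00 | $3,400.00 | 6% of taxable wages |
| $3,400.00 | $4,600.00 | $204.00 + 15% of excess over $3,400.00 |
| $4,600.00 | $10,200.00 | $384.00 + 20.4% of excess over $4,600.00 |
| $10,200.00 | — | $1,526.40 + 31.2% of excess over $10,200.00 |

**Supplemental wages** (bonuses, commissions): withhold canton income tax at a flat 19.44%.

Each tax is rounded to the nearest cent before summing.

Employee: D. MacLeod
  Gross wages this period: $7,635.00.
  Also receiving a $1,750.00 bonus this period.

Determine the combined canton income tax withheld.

Canton Income Tax: taxable = $7,635.00
  $384.00 + 20.4% × ($7,635.00 − $4,600.00) = $384.00 + 20.4% × $3,035.00 = $1,003.14
Supplemental (19.44% flat on bonus): 19.44% × $1,750.00 = $340.20
Total canton income tax: $1,003.14 + $340.20 = $1,343.34

$1,343.34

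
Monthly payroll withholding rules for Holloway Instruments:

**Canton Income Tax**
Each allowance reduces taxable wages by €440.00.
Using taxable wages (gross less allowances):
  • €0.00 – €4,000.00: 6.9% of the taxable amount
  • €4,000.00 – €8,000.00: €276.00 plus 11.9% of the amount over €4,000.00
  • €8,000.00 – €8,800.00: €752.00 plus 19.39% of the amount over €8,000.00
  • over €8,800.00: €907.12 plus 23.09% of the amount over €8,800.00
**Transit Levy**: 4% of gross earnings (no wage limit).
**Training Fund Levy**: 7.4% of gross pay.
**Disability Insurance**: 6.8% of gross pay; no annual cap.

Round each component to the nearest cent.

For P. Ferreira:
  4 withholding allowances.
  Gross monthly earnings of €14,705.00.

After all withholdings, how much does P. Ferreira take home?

Canton Income Tax: taxable = €14,705.00 − 4×€440.00 = €12,945.00
  €907.12 + 23.09% × (€12,945.00 − €8,800.00) = €907.12 + 23.09% × €4,145.00 = €1,864.20
Transit Levy: 4% × €14,705.00 = €588.20
Training Fund Levy: 7.4% × €14,705.00 = €1,088.17
Disability Insurance: 6.8% × €14,705.00 = €999.94
Total withheld: €1,864.20 + €588.20 + €1,088.17 + €999.94 = €4,540.51
Net pay: €14,705.00 − €4,540.51 = €10,164.49

€10,164.49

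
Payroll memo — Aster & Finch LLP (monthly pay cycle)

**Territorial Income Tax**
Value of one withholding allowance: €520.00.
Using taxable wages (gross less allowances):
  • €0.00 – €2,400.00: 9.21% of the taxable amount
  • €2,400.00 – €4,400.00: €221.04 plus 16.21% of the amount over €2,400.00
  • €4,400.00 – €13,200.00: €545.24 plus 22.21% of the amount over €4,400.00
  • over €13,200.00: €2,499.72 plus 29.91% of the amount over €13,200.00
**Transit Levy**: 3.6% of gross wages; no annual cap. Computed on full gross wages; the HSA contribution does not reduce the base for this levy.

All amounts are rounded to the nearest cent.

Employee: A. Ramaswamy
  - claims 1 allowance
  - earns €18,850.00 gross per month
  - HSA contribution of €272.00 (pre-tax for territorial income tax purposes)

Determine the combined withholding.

€4,631.35

Territorial Income Tax: taxable = €18,850.00 − €272.00 − 1×€520.00 = €18,058.00
  €2,499.72 + 29.91% × (€18,058.00 − €13,200.00) = €2,499.72 + 29.91% × €4,858.00 = €3,952.75
Transit Levy: 3.6% × €18,850.00 = €678.60
Total: €3,952.75 + €678.60 = €4,631.35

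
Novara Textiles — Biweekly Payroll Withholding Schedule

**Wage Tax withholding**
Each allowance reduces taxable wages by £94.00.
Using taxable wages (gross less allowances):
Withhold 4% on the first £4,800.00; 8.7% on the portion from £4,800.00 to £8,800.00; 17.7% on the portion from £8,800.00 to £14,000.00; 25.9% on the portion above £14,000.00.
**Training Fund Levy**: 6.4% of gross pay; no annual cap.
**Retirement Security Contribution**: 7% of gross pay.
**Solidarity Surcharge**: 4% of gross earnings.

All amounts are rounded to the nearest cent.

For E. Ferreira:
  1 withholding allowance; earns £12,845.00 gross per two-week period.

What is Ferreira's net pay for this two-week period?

Wage Tax: taxable = £12,845.00 − 1×£94.00 = £12,751.00
  £540.00 + 17.7% × (£12,751.00 − £8,800.00) = £540.00 + 17.7% × £3,951.00 = £1,239.33
Training Fund Levy: 6.4% × £12,845.00 = £822.08
Retirement Security Contribution: 7% × £12,845.00 = £899.15
Solidarity Surcharge: 4% × £12,845.00 = £513.80
Total withheld: £1,239.33 + £822.08 + £899.15 + £513.80 = £3,474.36
Net pay: £12,845.00 − £3,474.36 = £9,370.64

£9,370.64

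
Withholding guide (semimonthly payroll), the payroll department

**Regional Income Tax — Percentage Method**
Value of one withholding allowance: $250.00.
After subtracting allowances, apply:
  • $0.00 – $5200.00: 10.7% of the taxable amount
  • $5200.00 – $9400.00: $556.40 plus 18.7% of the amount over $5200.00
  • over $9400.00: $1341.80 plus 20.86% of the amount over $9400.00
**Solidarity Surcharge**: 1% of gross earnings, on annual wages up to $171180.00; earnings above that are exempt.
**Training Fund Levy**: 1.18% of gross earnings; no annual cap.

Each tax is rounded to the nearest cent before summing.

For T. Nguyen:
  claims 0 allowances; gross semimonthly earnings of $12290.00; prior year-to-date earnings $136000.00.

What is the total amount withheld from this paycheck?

Regional Income Tax: taxable = $12290.00
  $1341.80 + 20.86% × ($12290.00 − $9400.00) = $1341.80 + 20.86% × $2890.00 = $1944.65
Solidarity Surcharge: 1% × $12290.00 = $122.90
Training Fund Levy: 1.18% × $12290.00 = $145.02
Total: $1944.65 + $122.90 + $145.02 = $2212.57

$2212.57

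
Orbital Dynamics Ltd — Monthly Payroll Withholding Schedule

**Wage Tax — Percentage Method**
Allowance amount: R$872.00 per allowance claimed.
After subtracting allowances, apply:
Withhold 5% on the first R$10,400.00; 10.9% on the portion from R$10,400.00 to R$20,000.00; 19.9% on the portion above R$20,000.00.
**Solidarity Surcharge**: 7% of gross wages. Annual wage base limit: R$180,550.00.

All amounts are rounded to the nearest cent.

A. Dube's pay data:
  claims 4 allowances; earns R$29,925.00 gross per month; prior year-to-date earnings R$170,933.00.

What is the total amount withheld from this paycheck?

R$3,520.55

Wage Tax: taxable = R$29,925.00 − 4×R$872.00 = R$26,437.00
  R$1,566.40 + 19.9% × (R$26,437.00 − R$20,000.00) = R$1,566.40 + 19.9% × R$6,437.00 = R$2,847.36
Solidarity Surcharge: cap R$180,550.00 − YTD R$170,933.00 = R$9,617.00 subject; 7% × R$9,617.00 = R$673.19
Total: R$2,847.36 + R$673.19 = R$3,520.55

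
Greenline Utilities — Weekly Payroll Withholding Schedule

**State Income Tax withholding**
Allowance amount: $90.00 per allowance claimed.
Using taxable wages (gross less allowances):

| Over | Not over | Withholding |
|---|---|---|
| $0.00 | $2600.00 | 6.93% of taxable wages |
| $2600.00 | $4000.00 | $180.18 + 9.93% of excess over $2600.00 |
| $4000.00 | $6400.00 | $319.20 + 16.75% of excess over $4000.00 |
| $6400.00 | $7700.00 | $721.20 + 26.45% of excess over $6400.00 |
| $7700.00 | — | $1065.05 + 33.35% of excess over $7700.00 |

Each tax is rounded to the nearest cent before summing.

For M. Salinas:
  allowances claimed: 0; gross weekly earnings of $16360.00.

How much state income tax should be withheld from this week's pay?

$3953.16

State Income Tax: taxable = $16360.00
  $1065.05 + 33.35% × ($16360.00 − $7700.00) = $1065.05 + 33.35% × $8660.00 = $3953.16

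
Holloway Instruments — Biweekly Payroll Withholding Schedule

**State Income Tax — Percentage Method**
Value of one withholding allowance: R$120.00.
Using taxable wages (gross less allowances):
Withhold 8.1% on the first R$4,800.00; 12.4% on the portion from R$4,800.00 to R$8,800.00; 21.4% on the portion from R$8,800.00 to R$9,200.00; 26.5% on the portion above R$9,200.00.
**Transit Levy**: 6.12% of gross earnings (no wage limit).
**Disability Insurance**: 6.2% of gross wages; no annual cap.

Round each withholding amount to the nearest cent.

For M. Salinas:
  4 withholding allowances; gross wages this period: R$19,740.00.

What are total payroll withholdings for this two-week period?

State Income Tax: taxable = R$19,740.00 − 4×R$120.00 = R$19,260.00
  R$970.40 + 26.5% × (R$19,260.00 − R$9,200.00) = R$970.40 + 26.5% × R$10,060.00 = R$3,636.30
Transit Levy: 6.12% × R$19,740.00 = R$1,208.09
Disability Insurance: 6.2% × R$19,740.00 = R$1,223.88
Total: R$3,636.30 + R$1,208.09 + R$1,223.88 = R$6,068.27

R$6,068.27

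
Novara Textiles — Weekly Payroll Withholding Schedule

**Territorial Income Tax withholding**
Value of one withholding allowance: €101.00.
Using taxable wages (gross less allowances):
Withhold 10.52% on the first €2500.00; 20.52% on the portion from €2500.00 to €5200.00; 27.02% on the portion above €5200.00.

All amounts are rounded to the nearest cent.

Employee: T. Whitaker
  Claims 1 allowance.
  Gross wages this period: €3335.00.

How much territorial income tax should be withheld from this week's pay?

Territorial Income Tax: taxable = €3335.00 − 1×€101.00 = €3234.00
  €263.00 + 20.52% × (€3234.00 − €2500.00) = €263.00 + 20.52% × €734.00 = €413.62

€413.62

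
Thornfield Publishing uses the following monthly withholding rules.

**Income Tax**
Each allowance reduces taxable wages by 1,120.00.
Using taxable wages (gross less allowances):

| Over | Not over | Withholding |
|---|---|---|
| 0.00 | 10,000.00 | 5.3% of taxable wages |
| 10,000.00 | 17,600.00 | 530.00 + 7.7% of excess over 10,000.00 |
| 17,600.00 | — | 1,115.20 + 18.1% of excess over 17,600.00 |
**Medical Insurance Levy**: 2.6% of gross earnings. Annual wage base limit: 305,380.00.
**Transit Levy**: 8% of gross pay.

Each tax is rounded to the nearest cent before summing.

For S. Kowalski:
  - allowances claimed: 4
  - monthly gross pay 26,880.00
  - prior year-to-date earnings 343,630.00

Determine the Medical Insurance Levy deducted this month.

0.00

Medical Insurance Levy: YTD 343,630.00 ≥ cap 305,380.00 → 0.00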